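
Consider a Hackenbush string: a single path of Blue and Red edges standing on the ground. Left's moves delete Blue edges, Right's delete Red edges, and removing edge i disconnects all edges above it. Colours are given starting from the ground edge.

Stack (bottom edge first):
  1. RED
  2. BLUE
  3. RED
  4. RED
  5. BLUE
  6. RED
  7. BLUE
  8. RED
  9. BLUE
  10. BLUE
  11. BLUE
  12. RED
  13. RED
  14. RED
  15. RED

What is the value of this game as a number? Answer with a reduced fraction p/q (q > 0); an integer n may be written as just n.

R: Left { — }, Right { 0 } → simplest -1
RB: Left { -1 }, Right { 0 } → simplest -1/2
RBR: Left { -1 }, Right { -1/2, 0 } → simplest -3/4
RBRR: Left { -1 }, Right { -3/4, -1/2, 0 } → simplest -7/8
RBRRB: Left { -1, -7/8 }, Right { -3/4, -1/2, 0 } → simplest -13/16
RBRRBR: Left { -1, -7/8 }, Right { -13/16, -3/4, -1/2, 0 } → simplest -27/32
RBRRBRB: Left { -1, -7/8, -27/32 }, Right { -13/16, -3/4, -1/2, 0 } → simplest -53/64
RBRRBRBR: Left { -1, -7/8, -27/32 }, Right { -53/64, -13/16, -3/4, -1/2, 0 } → simplest -107/128
RBRRBRBRB: Left { -1, -7/8, -27/32, -107/128 }, Right { -53/64, -13/16, -3/4, -1/2, 0 } → simplest -213/256
RBRRBRBRBB: Left { -1, -7/8, -27/32, -107/128, -213/256 }, Right { -53/64, -13/16, -3/4, -1/2, 0 } → simplest -425/512
RBRRBRBRBBB: Left { -1, -7/8, -27/32, -107/128, -213/256, -425/512 }, Right { -53/64, -13/16, -3/4, -1/2, 0 } → simplest -849/1024
RBRRBRBRBBBR: Left { -1, -7/8, -27/32, -107/128, -213/256, -425/512 }, Right { -849/1024, -53/64, -13/16, -3/4, -1/2, 0 } → simplest -1699/2048
RBRRBRBRBBBRR: Left { -1, -7/8, -27/32, -107/128, -213/256, -425/512 }, Right { -1699/2048, -849/1024, -53/64, -13/16, -3/4, -1/2, 0 } → simplest -3399/4096
RBRRBRBRBBBRRR: Left { -1, -7/8, -27/32, -107/128, -213/256, -425/512 }, Right { -3399/4096, -1699/2048, -849/1024, -53/64, -13/16, -3/4, -1/2, 0 } → simplest -6799/8192
RBRRBRBRBBBRRRR: Left { -1, -7/8, -27/32, -107/128, -213/256, -425/512 }, Right { -6799/8192, -3399/4096, -1699/2048, -849/1024, -53/64, -13/16, -3/4, -1/2, 0 } → simplest -13599/16384

-13599/16384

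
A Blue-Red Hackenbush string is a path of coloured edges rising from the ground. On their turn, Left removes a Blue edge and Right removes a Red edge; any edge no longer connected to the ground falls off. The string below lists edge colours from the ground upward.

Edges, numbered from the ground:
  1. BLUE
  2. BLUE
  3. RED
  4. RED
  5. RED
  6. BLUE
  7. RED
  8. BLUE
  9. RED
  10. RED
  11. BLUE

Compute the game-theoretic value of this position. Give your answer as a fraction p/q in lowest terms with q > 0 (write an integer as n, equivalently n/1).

Build val(s[:k]) for k = 1..11, string s = BLUE BLUE RED RED RED BLUE RED BLUE RED RED BLUE.
1 of 11 · B · max L 0 · min R +∞ so 1
2 of 11 · BB · max L 1 · min R +∞ so 2
3 of 11 · BBR · max L 1 · min R 2 so 3/2
4 of 11 · BBRR · max L 1 · min R 3/2 so 5/4
5 of 11 · BBRRR · max L 1 · min R 5/4 so 9/8
6 of 11 · BBRRRB · max L 9/8 · min R 5/4 so 19/16
7 of 11 · BBRRRBR · max L 9/8 · min R 19/16 so 37/32
8 of 11 · BBRRRBRB · max L 37/32 · min R 19/16 so 75/64
9 of 11 · BBRRRBRBR · max L 37/32 · min R 75/64 so 149/128
10 of 11 · BBRRRBRBRR · max L 37/32 · min R 149/128 so 297/256
11 of 11 · BBRRRBRBRRB · max L 297/256 · min R 149/128 so 595/512

595/512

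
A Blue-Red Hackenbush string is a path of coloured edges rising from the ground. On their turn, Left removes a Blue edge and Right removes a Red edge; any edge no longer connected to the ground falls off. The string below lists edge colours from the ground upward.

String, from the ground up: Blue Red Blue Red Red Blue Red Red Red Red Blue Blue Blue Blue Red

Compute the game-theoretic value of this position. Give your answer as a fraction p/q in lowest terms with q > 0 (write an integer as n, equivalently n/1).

val(B) = { 0 | ∅ } -> 1
val(BR) = { 0 | 1 } -> 1/2
val(BRB) = { 0,1/2 | 1 } -> 3/4
val(BRBR) = { 0,1/2 | 3/4,1 } -> 5/8
val(BRBRR) = { 0,1/2 | 5/8,3/4,1 } -> 9/16
val(BRBRRB) = { 0,1/2,9/16 | 5/8,3/4,1 } -> 19/32
val(BRBRRBR) = { 0,1/2,9/16 | 19/32,5/8,3/4,1 } -> 37/64
val(BRBRRBRR) = { 0,1/2,9/16 | 37/64,19/32,5/8,3/4,1 } -> 73/128
val(BRBRRBRRR) = { 0,1/2,9/16 | 73/128,37/64,19/32,5/8,3/4,1 } -> 145/256
val(BRBRRBRRRR) = { 0,1/2,9/16 | 145/256,73/128,37/64,19/32,5/8,3/4,1 } -> 289/512
val(BRBRRBRRRRB) = { 0,1/2,9/16,289/512 | 145/256,73/128,37/64,19/32,5/8,3/4,1 } -> 579/1024
val(BRBRRBRRRRBB) = { 0,1/2,9/16,289/512,579/1024 | 145/256,73/128,37/64,19/32,5/8,3/4,1 } -> 1159/2048
val(BRBRRBRRRRBBB) = { 0,1/2,9/16,289/512,579/1024,1159/2048 | 145/256,73/128,37/64,19/32,5/8,3/4,1 } -> 2319/4096
val(BRBRRBRRRRBBBB) = { 0,1/2,9/16,289/512,579/1024,1159/2048,2319/4096 | 145/256,73/128,37/64,19/32,5/8,3/4,1 } -> 4639/8192
val(BRBRRBRRRRBBBBR) = { 0,1/2,9/16,289/512,579/1024,1159/2048,2319/4096 | 4639/8192,145/256,73/128,37/64,19/32,5/8,3/4,1 } -> 9277/16384

9277/16384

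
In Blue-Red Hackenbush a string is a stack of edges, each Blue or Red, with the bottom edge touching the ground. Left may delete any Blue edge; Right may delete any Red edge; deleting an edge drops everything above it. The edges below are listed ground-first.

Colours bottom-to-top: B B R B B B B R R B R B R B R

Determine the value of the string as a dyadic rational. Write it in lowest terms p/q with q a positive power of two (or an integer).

15957/8192

Recurse on prefixes of the 15-edge string B B R B B B B R R B R B R B R:
1 of 15 · B · max L 0 · min R +∞ -> 1
2 of 15 · BB · max L 1 · min R +∞ -> 2
3 of 15 · BBR · max L 1 · min R 2 -> 3/2
4 of 15 · BBRB · max L 3/2 · min R 2 -> 7/4
5 of 15 · BBRBB · max L 7/4 · min R 2 -> 15/8
6 of 15 · BBRBBB · max L 15/8 · min R 2 -> 31/16
7 of 15 · BBRBBBB · max L 31/16 · min R 2 -> 63/32
8 of 15 · BBRBBBBR · max L 31/16 · min R 63/32 -> 125/64
9 of 15 · BBRBBBBRR · max L 31/16 · min R 125/64 -> 249/128
10 of 15 · BBRBBBBRRB · max L 249/128 · min R 125/64 -> 499/256
11 of 15 · BBRBBBBRRBR · max L 249/128 · min R 499/256 -> 997/512
12 of 15 · BBRBBBBRRBRB · max L 997/512 · min R 499/256 -> 1995/1024
13 of 15 · BBRBBBBRRBRBR · max L 997/512 · min R 1995/1024 -> 3989/2048
14 of 15 · BBRBBBBRRBRBRB · max L 3989/2048 · min R 1995/1024 -> 7979/4096
15 of 15 · BBRBBBBRRBRBRBR · max L 3989/2048 · min R 7979/4096 -> 15957/8192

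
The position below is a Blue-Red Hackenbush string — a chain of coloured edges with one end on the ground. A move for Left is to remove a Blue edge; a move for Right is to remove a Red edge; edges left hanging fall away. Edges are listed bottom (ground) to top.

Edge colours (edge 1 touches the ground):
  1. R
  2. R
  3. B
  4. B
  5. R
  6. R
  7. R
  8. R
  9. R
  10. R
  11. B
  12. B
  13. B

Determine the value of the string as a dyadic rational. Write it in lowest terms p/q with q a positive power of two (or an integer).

Build G(s[:k]) for k = 1..13, string s = R R B B R R R R R R B B B.
1 of 13 · R · max L −∞ · min R 0 gives -1
2 of 13 · RR · max L −∞ · min R -1 gives -2
3 of 13 · RRB · max L -2 · min R -1 gives -3/2
4 of 13 · RRBB · max L -3/2 · min R -1 gives -5/4
5 of 13 · RRBBR · max L -3/2 · min R -5/4 gives -11/8
6 of 13 · RRBBRR · max L -3/2 · min R -11/8 gives -23/16
7 of 13 · RRBBRRR · max L -3/2 · min R -23/16 gives -47/32
8 of 13 · RRBBRRRR · max L -3/2 · min R -47/32 gives -95/64
9 of 13 · RRBBRRRRR · max L -3/2 · min R -95/64 gives -191/128
10 of 13 · RRBBRRRRRR · max L -3/2 · min R -191/128 gives -383/256
11 of 13 · RRBBRRRRRRB · max L -383/256 · min R -191/128 gives -765/512
12 of 13 · RRBBRRRRRRBB · max L -765/512 · min R -191/128 gives -1529/1024
13 of 13 · RRBBRRRRRRBBB · max L -1529/1024 · min R -191/128 gives -3057/2048

-3057/2048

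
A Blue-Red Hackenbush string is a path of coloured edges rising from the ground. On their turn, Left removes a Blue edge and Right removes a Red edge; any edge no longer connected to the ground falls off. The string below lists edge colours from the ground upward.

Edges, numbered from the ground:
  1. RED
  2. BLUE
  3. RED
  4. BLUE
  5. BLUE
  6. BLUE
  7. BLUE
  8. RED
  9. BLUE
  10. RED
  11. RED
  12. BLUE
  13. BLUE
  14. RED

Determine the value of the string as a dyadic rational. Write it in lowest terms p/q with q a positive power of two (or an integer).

value_1 [R]  L=[·]  R=[0]  -> -1
value_2 [RB]  L=[-1]  R=[0]  -> -1/2
value_3 [RBR]  L=[-1]  R=[-1/2 0]  -> -3/4
value_4 [RBRB]  L=[-1 -3/4]  R=[-1/2 0]  -> -5/8
value_5 [RBRBB]  L=[-1 -3/4 -5/8]  R=[-1/2 0]  -> -9/16
value_6 [RBRBBB]  L=[-1 -3/4 -5/8 -9/16]  R=[-1/2 0]  -> -17/32
value_7 [RBRBBBB]  L=[-1 -3/4 -5/8 -9/16 -17/32]  R=[-1/2 0]  -> -33/64
value_8 [RBRBBBBR]  L=[-1 -3/4 -5/8 -9/16 -17/32]  R=[-33/64 -1/2 0]  -> -67/128
value_9 [RBRBBBBRB]  L=[-1 -3/4 -5/8 -9/16 -17/32 -67/128]  R=[-33/64 -1/2 0]  -> -133/256
value_10 [RBRBBBBRBR]  L=[-1 -3/4 -5/8 -9/16 -17/32 -67/128]  R=[-133/256 -33/64 -1/2 0]  -> -267/512
value_11 [RBRBBBBRBRR]  L=[-1 -3/4 -5/8 -9/16 -17/32 -67/128]  R=[-267/512 -133/256 -33/64 -1/2 0]  -> -535/1024
value_12 [RBRBBBBRBRRB]  L=[-1 -3/4 -5/8 -9/16 -17/32 -67/128 -535/1024]  R=[-267/512 -133/256 -33/64 -1/2 0]  -> -1069/2048
value_13 [RBRBBBBRBRRBB]  L=[-1 -3/4 -5/8 -9/16 -17/32 -67/128 -535/1024 -1069/2048]  R=[-267/512 -133/256 -33/64 -1/2 0]  -> -2137/4096
value_14 [RBRBBBBRBRRBBR]  L=[-1 -3/4 -5/8 -9/16 -17/32 -67/128 -535/1024 -1069/2048]  R=[-2137/4096 -267/512 -133/256 -33/64 -1/2 0]  -> -4275/8192

-4275/8192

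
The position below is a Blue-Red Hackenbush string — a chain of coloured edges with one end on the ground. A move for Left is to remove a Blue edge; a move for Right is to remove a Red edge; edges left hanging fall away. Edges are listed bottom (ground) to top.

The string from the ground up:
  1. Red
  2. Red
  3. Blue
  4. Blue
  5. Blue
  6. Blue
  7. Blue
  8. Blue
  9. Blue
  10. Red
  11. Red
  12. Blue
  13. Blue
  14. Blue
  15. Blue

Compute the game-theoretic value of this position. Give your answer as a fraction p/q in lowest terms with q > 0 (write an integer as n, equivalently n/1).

1 of 15 · R · max L −∞ · min R 0 = -1
2 of 15 · RR · max L −∞ · min R -1 = -2
3 of 15 · RRB · max L -2 · min R -1 = -3/2
4 of 15 · RRBB · max L -3/2 · min R -1 = -5/4
5 of 15 · RRBBB · max L -5/4 · min R -1 = -9/8
6 of 15 · RRBBBB · max L -9/8 · min R -1 = -17/16
7 of 15 · RRBBBBB · max L -17/16 · min R -1 = -33/32
8 of 15 · RRBBBBBB · max L -33/32 · min R -1 = -65/64
9 of 15 · RRBBBBBBB · max L -65/64 · min R -1 = -129/128
10 of 15 · RRBBBBBBBR · max L -65/64 · min R -129/128 = -259/256
11 of 15 · RRBBBBBBBRR · max L -65/64 · min R -259/256 = -519/512
12 of 15 · RRBBBBBBBRRB · max L -519/512 · min R -259/256 = -1037/1024
13 of 15 · RRBBBBBBBRRBB · max L -1037/1024 · min R -259/256 = -2073/2048
14 of 15 · RRBBBBBBBRRBBB · max L -2073/2048 · min R -259/256 = -4145/4096
15 of 15 · RRBBBBBBBRRBBBB · max L -4145/4096 · min R -259/256 = -8289/8192

-8289/8192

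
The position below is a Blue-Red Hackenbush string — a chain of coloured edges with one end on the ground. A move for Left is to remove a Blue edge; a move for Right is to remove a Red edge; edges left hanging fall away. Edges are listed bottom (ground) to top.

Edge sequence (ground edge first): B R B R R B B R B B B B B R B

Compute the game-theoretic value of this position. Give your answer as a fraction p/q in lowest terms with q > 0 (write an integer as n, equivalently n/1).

9979/16384

edge 1 of 15 (B): { 0 |  } gives 1
edge 2 of 15 (R): { 0 | 1 } gives 1/2
edge 3 of 15 (B): { 0, 1/2 | 1 } gives 3/4
edge 4 of 15 (R): { 0, 1/2 | 3/4, 1 } gives 5/8
edge 5 of 15 (R): { 0, 1/2 | 5/8, 3/4, 1 } gives 9/16
edge 6 of 15 (B): { 0, 1/2, 9/16 | 5/8, 3/4, 1 } gives 19/32
edge 7 of 15 (B): { 0, 1/2, 9/16, 19/32 | 5/8, 3/4, 1 } gives 39/64
edge 8 of 15 (R): { 0, 1/2, 9/16, 19/32 | 39/64, 5/8, 3/4, 1 } gives 77/128
edge 9 of 15 (B): { 0, 1/2, 9/16, 19/32, 77/128 | 39/64, 5/8, 3/4, 1 } gives 155/256
edge 10 of 15 (B): { 0, 1/2, 9/16, 19/32, 77/128, 155/256 | 39/64, 5/8, 3/4, 1 } gives 311/512
edge 11 of 15 (B): { 0, 1/2, 9/16, 19/32, 77/128, 155/256, 311/512 | 39/64, 5/8, 3/4, 1 } gives 623/1024
edge 12 of 15 (B): { 0, 1/2, 9/16, 19/32, 77/128, 155/256, 311/512, 623/1024 | 39/64, 5/8, 3/4, 1 } gives 1247/2048
edge 13 of 15 (B): { 0, 1/2, 9/16, 19/32, 77/128, 155/256, 311/512, 623/1024, 1247/2048 | 39/64, 5/8, 3/4, 1 } gives 2495/4096
edge 14 of 15 (R): { 0, 1/2, 9/16, 19/32, 77/128, 155/256, 311/512, 623/1024, 1247/2048 | 2495/4096, 39/64, 5/8, 3/4, 1 } gives 4989/8192
edge 15 of 15 (B): { 0, 1/2, 9/16, 19/32, 77/128, 155/256, 311/512, 623/1024, 1247/2048, 4989/8192 | 2495/4096, 39/64, 5/8, 3/4, 1 } gives 9979/16384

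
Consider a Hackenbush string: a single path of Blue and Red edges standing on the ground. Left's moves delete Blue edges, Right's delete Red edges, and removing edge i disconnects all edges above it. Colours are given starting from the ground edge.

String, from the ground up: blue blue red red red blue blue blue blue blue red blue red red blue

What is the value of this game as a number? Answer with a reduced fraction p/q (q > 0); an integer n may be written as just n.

value(b) = { 0 | · } -> 1
value(bb) = { 0; 1 | · } -> 2
value(bbr) = { 0; 1 | 2 } -> 3/2
value(bbrr) = { 0; 1 | 3/2; 2 } -> 5/4
value(bbrrr) = { 0; 1 | 5/4; 3/2; 2 } -> 9/8
value(bbrrrb) = { 0; 1; 9/8 | 5/4; 3/2; 2 } -> 19/16
value(bbrrrbb) = { 0; 1; 9/8; 19/16 | 5/4; 3/2; 2 } -> 39/32
value(bbrrrbbb) = { 0; 1; 9/8; 19/16; 39/32 | 5/4; 3/2; 2 } -> 79/64
value(bbrrrbbbb) = { 0; 1; 9/8; 19/16; 39/32; 79/64 | 5/4; 3/2; 2 } -> 159/128
value(bbrrrbbbbb) = { 0; 1; 9/8; 19/16; 39/32; 79/64; 159/128 | 5/4; 3/2; 2 } -> 319/256
value(bbrrrbbbbbr) = { 0; 1; 9/8; 19/16; 39/32; 79/64; 159/128 | 319/256; 5/4; 3/2; 2 } -> 637/512
value(bbrrrbbbbbrb) = { 0; 1; 9/8; 19/16; 39/32; 79/64; 159/128; 637/512 | 319/256; 5/4; 3/2; 2 } -> 1275/1024
value(bbrrrbbbbbrbr) = { 0; 1; 9/8; 19/16; 39/32; 79/64; 159/128; 637/512 | 1275/1024; 319/256; 5/4; 3/2; 2 } -> 2549/2048
value(bbrrrbbbbbrbrr) = { 0; 1; 9/8; 19/16; 39/32; 79/64; 159/128; 637/512 | 2549/2048; 1275/1024; 319/256; 5/4; 3/2; 2 } -> 5097/4096
value(bbrrrbbbbbrbrrb) = { 0; 1; 9/8; 19/16; 39/32; 79/64; 159/128; 637/512; 5097/4096 | 2549/2048; 1275/1024; 319/256; 5/4; 3/2; 2 } -> 10195/8192

10195/8192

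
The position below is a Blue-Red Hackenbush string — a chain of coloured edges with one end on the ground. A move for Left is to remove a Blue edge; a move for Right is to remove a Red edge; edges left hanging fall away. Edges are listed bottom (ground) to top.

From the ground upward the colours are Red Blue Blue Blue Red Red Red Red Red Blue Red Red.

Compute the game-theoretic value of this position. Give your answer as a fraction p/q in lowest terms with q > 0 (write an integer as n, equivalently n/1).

Recurse on prefixes of the 12-edge string Red Blue Blue Blue Red Red Red Red Red Blue Red Red:
G(R) = {  | 0 } gives -1
G(RB) = { -1 | 0 } gives -1/2
G(RBB) = { -1, -1/2 | 0 } gives -1/4
G(RBBB) = { -1, -1/2, -1/4 | 0 } gives -1/8
G(RBBBR) = { -1, -1/2, -1/4 | -1/8, 0 } gives -3/16
G(RBBBRR) = { -1, -1/2, -1/4 | -3/16, -1/8, 0 } gives -7/32
G(RBBBRRR) = { -1, -1/2, -1/4 | -7/32, -3/16, -1/8, 0 } gives -15/64
G(RBBBRRRR) = { -1, -1/2, -1/4 | -15/64, -7/32, -3/16, -1/8, 0 } gives -31/128
G(RBBBRRRRR) = { -1, -1/2, -1/4 | -31/128, -15/64, -7/32, -3/16, -1/8, 0 } gives -63/256
G(RBBBRRRRRB) = { -1, -1/2, -1/4, -63/256 | -31/128, -15/64, -7/32, -3/16, -1/8, 0 } gives -125/512
G(RBBBRRRRRBR) = { -1, -1/2, -1/4, -63/256 | -125/512, -31/128, -15/64, -7/32, -3/16, -1/8, 0 } gives -251/1024
G(RBBBRRRRRBRR) = { -1, -1/2, -1/4, -63/256 | -251/1024, -125/512, -31/128, -15/64, -7/32, -3/16, -1/8, 0 } gives -503/2048

-503/2048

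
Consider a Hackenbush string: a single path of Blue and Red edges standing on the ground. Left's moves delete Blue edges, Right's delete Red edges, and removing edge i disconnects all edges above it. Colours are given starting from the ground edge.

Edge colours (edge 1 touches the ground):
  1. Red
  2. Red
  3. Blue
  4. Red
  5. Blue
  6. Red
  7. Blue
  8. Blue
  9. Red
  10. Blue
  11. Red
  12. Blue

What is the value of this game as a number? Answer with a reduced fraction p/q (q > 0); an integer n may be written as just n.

-1685/1024

Recurse on prefixes of the 12-edge string Red Red Blue Red Blue Red Blue Blue Red Blue Red Blue:
edge 1 of 12 (Red): {  | 0 } -> -1
edge 2 of 12 (Red): {  | -1,0 } -> -2
edge 3 of 12 (Blue): { -2 | -1,0 } -> -3/2
edge 4 of 12 (Red): { -2 | -3/2,-1,0 } -> -7/4
edge 5 of 12 (Blue): { -2,-7/4 | -3/2,-1,0 } -> -13/8
edge 6 of 12 (Red): { -2,-7/4 | -13/8,-3/2,-1,0 } -> -27/16
edge 7 of 12 (Blue): { -2,-7/4,-27/16 | -13/8,-3/2,-1,0 } -> -53/32
edge 8 of 12 (Blue): { -2,-7/4,-27/16,-53/32 | -13/8,-3/2,-1,0 } -> -105/64
edge 9 of 12 (Red): { -2,-7/4,-27/16,-53/32 | -105/64,-13/8,-3/2,-1,0 } -> -211/128
edge 10 of 12 (Blue): { -2,-7/4,-27/16,-53/32,-211/128 | -105/64,-13/8,-3/2,-1,0 } -> -421/256
edge 11 of 12 (Red): { -2,-7/4,-27/16,-53/32,-211/128 | -421/256,-105/64,-13/8,-3/2,-1,0 } -> -843/512
edge 12 of 12 (Blue): { -2,-7/4,-27/16,-53/32,-211/128,-843/512 | -421/256,-105/64,-13/8,-3/2,-1,0 } -> -1685/1024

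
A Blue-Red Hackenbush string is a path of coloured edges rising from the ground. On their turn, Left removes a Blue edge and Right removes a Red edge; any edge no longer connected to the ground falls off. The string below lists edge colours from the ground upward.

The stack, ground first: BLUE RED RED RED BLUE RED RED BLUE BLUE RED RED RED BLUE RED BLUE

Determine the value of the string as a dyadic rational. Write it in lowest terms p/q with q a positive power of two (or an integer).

value_1 [B]  L=[0]  R=[—]  gives 1
value_2 [BR]  L=[0]  R=[1]  gives 1/2
value_3 [BRR]  L=[0]  R=[1/2; 1]  gives 1/4
value_4 [BRRR]  L=[0]  R=[1/4; 1/2; 1]  gives 1/8
value_5 [BRRRB]  L=[0; 1/8]  R=[1/4; 1/2; 1]  gives 3/16
value_6 [BRRRBR]  L=[0; 1/8]  R=[3/16; 1/4; 1/2; 1]  gives 5/32
value_7 [BRRRBRR]  L=[0; 1/8]  R=[5/32; 3/16; 1/4; 1/2; 1]  gives 9/64
value_8 [BRRRBRRB]  L=[0; 1/8; 9/64]  R=[5/32; 3/16; 1/4; 1/2; 1]  gives 19/128
value_9 [BRRRBRRBB]  L=[0; 1/8; 9/64; 19/128]  R=[5/32; 3/16; 1/4; 1/2; 1]  gives 39/256
value_10 [BRRRBRRBBR]  L=[0; 1/8; 9/64; 19/128]  R=[39/256; 5/32; 3/16; 1/4; 1/2; 1]  gives 77/512
value_11 [BRRRBRRBBRR]  L=[0; 1/8; 9/64; 19/128]  R=[77/512; 39/256; 5/32; 3/16; 1/4; 1/2; 1]  gives 153/1024
value_12 [BRRRBRRBBRRR]  L=[0; 1/8; 9/64; 19/128]  R=[153/1024; 77/512; 39/256; 5/32; 3/16; 1/4; 1/2; 1]  gives 305/2048
value_13 [BRRRBRRBBRRRB]  L=[0; 1/8; 9/64; 19/128; 305/2048]  R=[153/1024; 77/512; 39/256; 5/32; 3/16; 1/4; 1/2; 1]  gives 611/4096
value_14 [BRRRBRRBBRRRBR]  L=[0; 1/8; 9/64; 19/128; 305/2048]  R=[611/4096; 153/1024; 77/512; 39/256; 5/32; 3/16; 1/4; 1/2; 1]  gives 1221/8192
value_15 [BRRRBRRBBRRRBRB]  L=[0; 1/8; 9/64; 19/128; 305/2048; 1221/8192]  R=[611/4096; 153/1024; 77/512; 39/256; 5/32; 3/16; 1/4; 1/2; 1]  gives 2443/16384

2443/16384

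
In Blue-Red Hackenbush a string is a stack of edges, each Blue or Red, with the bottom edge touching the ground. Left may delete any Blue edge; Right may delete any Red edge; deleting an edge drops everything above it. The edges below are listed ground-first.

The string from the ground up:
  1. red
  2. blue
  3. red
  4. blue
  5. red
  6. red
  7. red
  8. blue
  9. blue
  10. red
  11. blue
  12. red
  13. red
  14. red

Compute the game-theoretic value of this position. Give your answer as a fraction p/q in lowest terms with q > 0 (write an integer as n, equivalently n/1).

-5935/8192

Build G(s[:k]) for k = 1..14, string s = red blue red blue red red red blue blue red blue red red red.
r: Left { (no moves) }, Right { 0 } ⇒ simplest -1
rb: Left { -1 }, Right { 0 } ⇒ simplest -1/2
rbr: Left { -1 }, Right { -1/2,0 } ⇒ simplest -3/4
rbrb: Left { -1,-3/4 }, Right { -1/2,0 } ⇒ simplest -5/8
rbrbr: Left { -1,-3/4 }, Right { -5/8,-1/2,0 } ⇒ simplest -11/16
rbrbrr: Left { -1,-3/4 }, Right { -11/16,-5/8,-1/2,0 } ⇒ simplest -23/32
rbrbrrr: Left { -1,-3/4 }, Right { -23/32,-11/16,-5/8,-1/2,0 } ⇒ simplest -47/64
rbrbrrrb: Left { -1,-3/4,-47/64 }, Right { -23/32,-11/16,-5/8,-1/2,0 } ⇒ simplest -93/128
rbrbrrrbb: Left { -1,-3/4,-47/64,-93/128 }, Right { -23/32,-11/16,-5/8,-1/2,0 } ⇒ simplest -185/256
rbrbrrrbbr: Left { -1,-3/4,-47/64,-93/128 }, Right { -185/256,-23/32,-11/16,-5/8,-1/2,0 } ⇒ simplest -371/512
rbrbrrrbbrb: Left { -1,-3/4,-47/64,-93/128,-371/512 }, Right { -185/256,-23/32,-11/16,-5/8,-1/2,0 } ⇒ simplest -741/1024
rbrbrrrbbrbr: Left { -1,-3/4,-47/64,-93/128,-371/512 }, Right { -741/1024,-185/256,-23/32,-11/16,-5/8,-1/2,0 } ⇒ simplest -1483/2048
rbrbrrrbbrbrr: Left { -1,-3/4,-47/64,-93/128,-371/512 }, Right { -1483/2048,-741/1024,-185/256,-23/32,-11/16,-5/8,-1/2,0 } ⇒ simplest -2967/4096
rbrbrrrbbrbrrr: Left { -1,-3/4,-47/64,-93/128,-371/512 }, Right { -2967/4096,-1483/2048,-741/1024,-185/256,-23/32,-11/16,-5/8,-1/2,0 } ⇒ simplest -5935/8192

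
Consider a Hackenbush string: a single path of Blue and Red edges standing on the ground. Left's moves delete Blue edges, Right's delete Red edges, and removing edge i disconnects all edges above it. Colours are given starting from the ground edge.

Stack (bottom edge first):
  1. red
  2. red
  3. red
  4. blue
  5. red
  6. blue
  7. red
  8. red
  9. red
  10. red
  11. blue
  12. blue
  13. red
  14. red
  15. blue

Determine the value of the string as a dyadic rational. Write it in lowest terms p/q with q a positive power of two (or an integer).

Recurse on prefixes of the 15-edge string red red red blue red blue red red red red blue blue red red blue:
step 1: add red to get r; options L={ ∅ } R={ 0 } → -1
step 2: add red to get rr; options L={ ∅ } R={ -1,0 } → -2
step 3: add red to get rrr; options L={ ∅ } R={ -2,-1,0 } → -3
step 4: add blue to get rrrb; options L={ -3 } R={ -2,-1,0 } → -5/2
step 5: add red to get rrrbr; options L={ -3 } R={ -5/2,-2,-1,0 } → -11/4
step 6: add blue to get rrrbrb; options L={ -3,-11/4 } R={ -5/2,-2,-1,0 } → -21/8
step 7: add red to get rrrbrbr; options L={ -3,-11/4 } R={ -21/8,-5/2,-2,-1,0 } → -43/16
step 8: add red to get rrrbrbrr; options L={ -3,-11/4 } R={ -43/16,-21/8,-5/2,-2,-1,0 } → -87/32
step 9: add red to get rrrbrbrrr; options L={ -3,-11/4 } R={ -87/32,-43/16,-21/8,-5/2,-2,-1,0 } → -175/64
step 10: add red to get rrrbrbrrrr; options L={ -3,-11/4 } R={ -175/64,-87/32,-43/16,-21/8,-5/2,-2,-1,0 } → -351/128
step 11: add blue to get rrrbrbrrrrb; options L={ -3,-11/4,-351/128 } R={ -175/64,-87/32,-43/16,-21/8,-5/2,-2,-1,0 } → -701/256
step 12: add blue to get rrrbrbrrrrbb; options L={ -3,-11/4,-351/128,-701/256 } R={ -175/64,-87/32,-43/16,-21/8,-5/2,-2,-1,0 } → -1401/512
step 13: add red to get rrrbrbrrrrbbr; options L={ -3,-11/4,-351/128,-701/256 } R={ -1401/512,-175/64,-87/32,-43/16,-21/8,-5/2,-2,-1,0 } → -2803/1024
step 14: add red to get rrrbrbrrrrbbrr; options L={ -3,-11/4,-351/128,-701/256 } R={ -2803/1024,-1401/512,-175/64,-87/32,-43/16,-21/8,-5/2,-2,-1,0 } → -5607/2048
step 15: add blue to get rrrbrbrrrrbbrrb; options L={ -3,-11/4,-351/128,-701/256,-5607/2048 } R={ -2803/1024,-1401/512,-175/64,-87/32,-43/16,-21/8,-5/2,-2,-1,0 } → -11213/4096

-11213/4096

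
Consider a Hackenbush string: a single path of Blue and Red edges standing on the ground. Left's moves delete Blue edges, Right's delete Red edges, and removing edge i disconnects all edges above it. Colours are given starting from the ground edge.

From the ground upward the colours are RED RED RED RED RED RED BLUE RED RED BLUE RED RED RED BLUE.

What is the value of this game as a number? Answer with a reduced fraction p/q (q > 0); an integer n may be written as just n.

-1501/256

v_1 [R]  L=[∅]  R=[0]  = -1
v_2 [RR]  L=[∅]  R=[-1 0]  = -2
v_3 [RRR]  L=[∅]  R=[-2 -1 0]  = -3
v_4 [RRRR]  L=[∅]  R=[-3 -2 -1 0]  = -4
v_5 [RRRRR]  L=[∅]  R=[-4 -3 -2 -1 0]  = -5
v_6 [RRRRRR]  L=[∅]  R=[-5 -4 -3 -2 -1 0]  = -6
v_7 [RRRRRRB]  L=[-6]  R=[-5 -4 -3 -2 -1 0]  = -11/2
v_8 [RRRRRRBR]  L=[-6]  R=[-11/2 -5 -4 -3 -2 -1 0]  = -23/4
v_9 [RRRRRRBRR]  L=[-6]  R=[-23/4 -11/2 -5 -4 -3 -2 -1 0]  = -47/8
v_10 [RRRRRRBRRB]  L=[-6 -47/8]  R=[-23/4 -11/2 -5 -4 -3 -2 -1 0]  = -93/16
v_11 [RRRRRRBRRBR]  L=[-6 -47/8]  R=[-93/16 -23/4 -11/2 -5 -4 -3 -2 -1 0]  = -187/32
v_12 [RRRRRRBRRBRR]  L=[-6 -47/8]  R=[-187/32 -93/16 -23/4 -11/2 -5 -4 -3 -2 -1 0]  = -375/64
v_13 [RRRRRRBRRBRRR]  L=[-6 -47/8]  R=[-375/64 -187/32 -93/16 -23/4 -11/2 -5 -4 -3 -2 -1 0]  = -751/128
v_14 [RRRRRRBRRBRRRB]  L=[-6 -47/8 -751/128]  R=[-375/64 -187/32 -93/16 -23/4 -11/2 -5 -4 -3 -2 -1 0]  = -1501/256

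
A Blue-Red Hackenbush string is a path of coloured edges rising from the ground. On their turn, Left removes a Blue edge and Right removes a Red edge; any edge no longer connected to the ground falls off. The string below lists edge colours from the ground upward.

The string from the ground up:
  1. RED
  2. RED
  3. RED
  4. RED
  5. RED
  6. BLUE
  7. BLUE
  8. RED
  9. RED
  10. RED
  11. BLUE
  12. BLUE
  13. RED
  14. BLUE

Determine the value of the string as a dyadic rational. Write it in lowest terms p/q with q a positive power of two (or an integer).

step 1: add RED to get R; options L={ (no moves) } R={ 0 } — -1
step 2: add RED to get RR; options L={ (no moves) } R={ -1, 0 } — -2
step 3: add RED to get RRR; options L={ (no moves) } R={ -2, -1, 0 } — -3
step 4: add RED to get RRRR; options L={ (no moves) } R={ -3, -2, -1, 0 } — -4
step 5: add RED to get RRRRR; options L={ (no moves) } R={ -4, -3, -2, -1, 0 } — -5
step 6: add BLUE to get RRRRRB; options L={ -5 } R={ -4, -3, -2, -1, 0 } — -9/2
step 7: add BLUE to get RRRRRBB; options L={ -5, -9/2 } R={ -4, -3, -2, -1, 0 } — -17/4
step 8: add RED to get RRRRRBBR; options L={ -5, -9/2 } R={ -17/4, -4, -3, -2, -1, 0 } — -35/8
step 9: add RED to get RRRRRBBRR; options L={ -5, -9/2 } R={ -35/8, -17/4, -4, -3, -2, -1, 0 } — -71/16
step 10: add RED to get RRRRRBBRRR; options L={ -5, -9/2 } R={ -71/16, -35/8, -17/4, -4, -3, -2, -1, 0 } — -143/32
step 11: add BLUE to get RRRRRBBRRRB; options L={ -5, -9/2, -143/32 } R={ -71/16, -35/8, -17/4, -4, -3, -2, -1, 0 } — -285/64
step 12: add BLUE to get RRRRRBBRRRBB; options L={ -5, -9/2, -143/32, -285/64 } R={ -71/16, -35/8, -17/4, -4, -3, -2, -1, 0 } — -569/128
step 13: add RED to get RRRRRBBRRRBBR; options L={ -5, -9/2, -143/32, -285/64 } R={ -569/128, -71/16, -35/8, -17/4, -4, -3, -2, -1, 0 } — -1139/256
step 14: add BLUE to get RRRRRBBRRRBBRB; options L={ -5, -9/2, -143/32, -285/64, -1139/256 } R={ -569/128, -71/16, -35/8, -17/4, -4, -3, -2, -1, 0 } — -2277/512

-2277/512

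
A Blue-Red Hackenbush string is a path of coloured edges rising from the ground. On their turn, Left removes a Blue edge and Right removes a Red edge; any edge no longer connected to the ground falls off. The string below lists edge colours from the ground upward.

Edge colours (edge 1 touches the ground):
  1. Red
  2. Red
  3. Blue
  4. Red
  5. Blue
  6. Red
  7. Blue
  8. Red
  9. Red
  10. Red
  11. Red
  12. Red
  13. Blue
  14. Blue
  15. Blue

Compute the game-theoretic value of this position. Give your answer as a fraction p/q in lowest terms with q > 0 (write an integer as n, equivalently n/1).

step 1: add Red to get R; options L={  } R={ 0 } → -1
step 2: add Red to get RR; options L={  } R={ -1, 0 } → -2
step 3: add Blue to get RRB; options L={ -2 } R={ -1, 0 } → -3/2
step 4: add Red to get RRBR; options L={ -2 } R={ -3/2, -1, 0 } → -7/4
step 5: add Blue to get RRBRB; options L={ -2, -7/4 } R={ -3/2, -1, 0 } → -13/8
step 6: add Red to get RRBRBR; options L={ -2, -7/4 } R={ -13/8, -3/2, -1, 0 } → -27/16
step 7: add Blue to get RRBRBRB; options L={ -2, -7/4, -27/16 } R={ -13/8, -3/2, -1, 0 } → -53/32
step 8: add Red to get RRBRBRBR; options L={ -2, -7/4, -27/16 } R={ -53/32, -13/8, -3/2, -1, 0 } → -107/64
step 9: add Red to get RRBRBRBRR; options L={ -2, -7/4, -27/16 } R={ -107/64, -53/32, -13/8, -3/2, -1, 0 } → -215/128
step 10: add Red to get RRBRBRBRRR; options L={ -2, -7/4, -27/16 } R={ -215/128, -107/64, -53/32, -13/8, -3/2, -1, 0 } → -431/256
step 11: add Red to get RRBRBRBRRRR; options L={ -2, -7/4, -27/16 } R={ -431/256, -215/128, -107/64, -53/32, -13/8, -3/2, -1, 0 } → -863/512
step 12: add Red to get RRBRBRBRRRRR; options L={ -2, -7/4, -27/16 } R={ -863/512, -431/256, -215/128, -107/64, -53/32, -13/8, -3/2, -1, 0 } → -1727/1024
step 13: add Blue to get RRBRBRBRRRRRB; options L={ -2, -7/4, -27/16, -1727/1024 } R={ -863/512, -431/256, -215/128, -107/64, -53/32, -13/8, -3/2, -1, 0 } → -3453/2048
step 14: add Blue to get RRBRBRBRRRRRBB; options L={ -2, -7/4, -27/16, -1727/1024, -3453/2048 } R={ -863/512, -431/256, -215/128, -107/64, -53/32, -13/8, -3/2, -1, 0 } → -6905/4096
step 15: add Blue to get RRBRBRBRRRRRBBB; options L={ -2, -7/4, -27/16, -1727/1024, -3453/2048, -6905/4096 } R={ -863/512, -431/256, -215/128, -107/64, -53/32, -13/8, -3/2, -1, 0 } → -13809/8192

-13809/8192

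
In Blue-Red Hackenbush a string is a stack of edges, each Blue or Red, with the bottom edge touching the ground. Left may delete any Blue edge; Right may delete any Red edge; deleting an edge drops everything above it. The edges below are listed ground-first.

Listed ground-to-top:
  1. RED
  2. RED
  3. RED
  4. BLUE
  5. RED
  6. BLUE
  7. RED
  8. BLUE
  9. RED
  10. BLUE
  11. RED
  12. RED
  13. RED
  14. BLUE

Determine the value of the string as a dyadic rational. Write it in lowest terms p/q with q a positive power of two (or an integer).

-5469/2048

R: Left { ∅ }, Right { 0 } => simplest -1
RR: Left { ∅ }, Right { -1,0 } => simplest -2
RRR: Left { ∅ }, Right { -2,-1,0 } => simplest -3
RRRB: Left { -3 }, Right { -2,-1,0 } => simplest -5/2
RRRBR: Left { -3 }, Right { -5/2,-2,-1,0 } => simplest -11/4
RRRBRB: Left { -3,-11/4 }, Right { -5/2,-2,-1,0 } => simplest -21/8
RRRBRBR: Left { -3,-11/4 }, Right { -21/8,-5/2,-2,-1,0 } => simplest -43/16
RRRBRBRB: Left { -3,-11/4,-43/16 }, Right { -21/8,-5/2,-2,-1,0 } => simplest -85/32
RRRBRBRBR: Left { -3,-11/4,-43/16 }, Right { -85/32,-21/8,-5/2,-2,-1,0 } => simplest -171/64
RRRBRBRBRB: Left { -3,-11/4,-43/16,-171/64 }, Right { -85/32,-21/8,-5/2,-2,-1,0 } => simplest -341/128
RRRBRBRBRBR: Left { -3,-11/4,-43/16,-171/64 }, Right { -341/128,-85/32,-21/8,-5/2,-2,-1,0 } => simplest -683/256
RRRBRBRBRBRR: Left { -3,-11/4,-43/16,-171/64 }, Right { -683/256,-341/128,-85/32,-21/8,-5/2,-2,-1,0 } => simplest -1367/512
RRRBRBRBRBRRR: Left { -3,-11/4,-43/16,-171/64 }, Right { -1367/512,-683/256,-341/128,-85/32,-21/8,-5/2,-2,-1,0 } => simplest -2735/1024
RRRBRBRBRBRRRB: Left { -3,-11/4,-43/16,-171/64,-2735/1024 }, Right { -1367/512,-683/256,-341/128,-85/32,-21/8,-5/2,-2,-1,0 } => simplest -5469/2048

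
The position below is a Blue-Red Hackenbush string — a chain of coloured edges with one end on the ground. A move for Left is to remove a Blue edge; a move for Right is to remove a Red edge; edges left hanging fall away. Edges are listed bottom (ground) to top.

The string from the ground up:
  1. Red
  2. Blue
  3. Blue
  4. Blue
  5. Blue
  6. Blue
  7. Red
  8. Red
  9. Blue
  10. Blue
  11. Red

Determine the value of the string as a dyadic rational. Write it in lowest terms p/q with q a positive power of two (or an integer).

Prefix values for Red Blue Blue Blue Blue Blue Red Red Blue Blue Red via {L|R} + simplicity:
G_1 [R]  L=[—]  R=[0]  ⇒ -1
G_2 [RB]  L=[-1]  R=[0]  ⇒ -1/2
G_3 [RBB]  L=[-1, -1/2]  R=[0]  ⇒ -1/4
G_4 [RBBB]  L=[-1, -1/2, -1/4]  R=[0]  ⇒ -1/8
G_5 [RBBBB]  L=[-1, -1/2, -1/4, -1/8]  R=[0]  ⇒ -1/16
G_6 [RBBBBB]  L=[-1, -1/2, -1/4, -1/8, -1/16]  R=[0]  ⇒ -1/32
G_7 [RBBBBBR]  L=[-1, -1/2, -1/4, -1/8, -1/16]  R=[-1/32, 0]  ⇒ -3/64
G_8 [RBBBBBRR]  L=[-1, -1/2, -1/4, -1/8, -1/16]  R=[-3/64, -1/32, 0]  ⇒ -7/128
G_9 [RBBBBBRRB]  L=[-1, -1/2, -1/4, -1/8, -1/16, -7/128]  R=[-3/64, -1/32, 0]  ⇒ -13/256
G_10 [RBBBBBRRBB]  L=[-1, -1/2, -1/4, -1/8, -1/16, -7/128, -13/256]  R=[-3/64, -1/32, 0]  ⇒ -25/512
G_11 [RBBBBBRRBBR]  L=[-1, -1/2, -1/4, -1/8, -1/16, -7/128, -13/256]  R=[-25/512, -3/64, -1/32, 0]  ⇒ -51/1024

-51/1024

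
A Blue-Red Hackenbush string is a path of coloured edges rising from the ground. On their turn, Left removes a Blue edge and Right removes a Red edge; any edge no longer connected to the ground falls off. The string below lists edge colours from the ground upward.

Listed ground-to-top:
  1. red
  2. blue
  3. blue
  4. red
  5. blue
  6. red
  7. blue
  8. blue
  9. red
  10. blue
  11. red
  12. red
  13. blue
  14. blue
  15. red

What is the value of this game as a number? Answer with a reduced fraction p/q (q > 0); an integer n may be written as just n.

-5299/16384

r: Left { ∅ }, Right { 0 } -> simplest -1
rb: Left { -1 }, Right { 0 } -> simplest -1/2
rbb: Left { -1, -1/2 }, Right { 0 } -> simplest -1/4
rbbr: Left { -1, -1/2 }, Right { -1/4, 0 } -> simplest -3/8
rbbrb: Left { -1, -1/2, -3/8 }, Right { -1/4, 0 } -> simplest -5/16
rbbrbr: Left { -1, -1/2, -3/8 }, Right { -5/16, -1/4, 0 } -> simplest -11/32
rbbrbrb: Left { -1, -1/2, -3/8, -11/32 }, Right { -5/16, -1/4, 0 } -> simplest -21/64
rbbrbrbb: Left { -1, -1/2, -3/8, -11/32, -21/64 }, Right { -5/16, -1/4, 0 } -> simplest -41/128
rbbrbrbbr: Left { -1, -1/2, -3/8, -11/32, -21/64 }, Right { -41/128, -5/16, -1/4, 0 } -> simplest -83/256
rbbrbrbbrb: Left { -1, -1/2, -3/8, -11/32, -21/64, -83/256 }, Right { -41/128, -5/16, -1/4, 0 } -> simplest -165/512
rbbrbrbbrbr: Left { -1, -1/2, -3/8, -11/32, -21/64, -83/256 }, Right { -165/512, -41/128, -5/16, -1/4, 0 } -> simplest -331/1024
rbbrbrbbrbrr: Left { -1, -1/2, -3/8, -11/32, -21/64, -83/256 }, Right { -331/1024, -165/512, -41/128, -5/16, -1/4, 0 } -> simplest -663/2048
rbbrbrbbrbrrb: Left { -1, -1/2, -3/8, -11/32, -21/64, -83/256, -663/2048 }, Right { -331/1024, -165/512, -41/128, -5/16, -1/4, 0 } -> simplest -1325/4096
rbbrbrbbrbrrbb: Left { -1, -1/2, -3/8, -11/32, -21/64, -83/256, -663/2048, -1325/4096 }, Right { -331/1024, -165/512, -41/128, -5/16, -1/4, 0 } -> simplest -2649/8192
rbbrbrbbrbrrbbr: Left { -1, -1/2, -3/8, -11/32, -21/64, -83/256, -663/2048, -1325/4096 }, Right { -2649/8192, -331/1024, -165/512, -41/128, -5/16, -1/4, 0 } -> simplest -5299/16384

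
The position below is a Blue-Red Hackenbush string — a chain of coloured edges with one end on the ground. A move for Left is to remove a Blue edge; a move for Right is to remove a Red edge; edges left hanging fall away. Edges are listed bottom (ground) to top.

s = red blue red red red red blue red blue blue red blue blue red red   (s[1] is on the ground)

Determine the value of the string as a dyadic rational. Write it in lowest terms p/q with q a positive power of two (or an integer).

Recurse on prefixes of the 15-edge string red blue red red red red blue red blue blue red blue blue red red:
r: Left { (no moves) }, Right { 0 } → simplest -1
rb: Left { -1 }, Right { 0 } → simplest -1/2
rbr: Left { -1 }, Right { -1/2,0 } → simplest -3/4
rbrr: Left { -1 }, Right { -3/4,-1/2,0 } → simplest -7/8
rbrrr: Left { -1 }, Right { -7/8,-3/4,-1/2,0 } → simplest -15/16
rbrrrr: Left { -1 }, Right { -15/16,-7/8,-3/4,-1/2,0 } → simplest -31/32
rbrrrrb: Left { -1,-31/32 }, Right { -15/16,-7/8,-3/4,-1/2,0 } → simplest -61/64
rbrrrrbr: Left { -1,-31/32 }, Right { -61/64,-15/16,-7/8,-3/4,-1/2,0 } → simplest -123/128
rbrrrrbrb: Left { -1,-31/32,-123/128 }, Right { -61/64,-15/16,-7/8,-3/4,-1/2,0 } → simplest -245/256
rbrrrrbrbb: Left { -1,-31/32,-123/128,-245/256 }, Right { -61/64,-15/16,-7/8,-3/4,-1/2,0 } → simplest -489/512
rbrrrrbrbbr: Left { -1,-31/32,-123/128,-245/256 }, Right { -489/512,-61/64,-15/16,-7/8,-3/4,-1/2,0 } → simplest -979/1024
rbrrrrbrbbrb: Left { -1,-31/32,-123/128,-245/256,-979/1024 }, Right { -489/512,-61/64,-15/16,-7/8,-3/4,-1/2,0 } → simplest -1957/2048
rbrrrrbrbbrbb: Left { -1,-31/32,-123/128,-245/256,-979/1024,-1957/2048 }, Right { -489/512,-61/64,-15/16,-7/8,-3/4,-1/2,0 } → simplest -3913/4096
rbrrrrbrbbrbbr: Left { -1,-31/32,-123/128,-245/256,-979/1024,-1957/2048 }, Right { -3913/4096,-489/512,-61/64,-15/16,-7/8,-3/4,-1/2,0 } → simplest -7827/8192
rbrrrrbrbbrbbrr: Left { -1,-31/32,-123/128,-245/256,-979/1024,-1957/2048 }, Right { -7827/8192,-3913/4096,-489/512,-61/64,-15/16,-7/8,-3/4,-1/2,0 } → simplest -15655/16384

-15655/16384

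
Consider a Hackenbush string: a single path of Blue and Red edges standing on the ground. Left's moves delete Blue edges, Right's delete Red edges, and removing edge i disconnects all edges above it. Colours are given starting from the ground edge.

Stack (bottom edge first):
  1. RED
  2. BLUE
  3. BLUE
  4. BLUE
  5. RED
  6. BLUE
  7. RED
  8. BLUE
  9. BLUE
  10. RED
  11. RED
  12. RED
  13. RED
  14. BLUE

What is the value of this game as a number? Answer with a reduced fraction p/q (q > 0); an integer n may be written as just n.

-1341/8192

edge 1 of 14 (RED): { ∅ | 0 } => -1
edge 2 of 14 (BLUE): { -1 | 0 } => -1/2
edge 3 of 14 (BLUE): { -1, -1/2 | 0 } => -1/4
edge 4 of 14 (BLUE): { -1, -1/2, -1/4 | 0 } => -1/8
edge 5 of 14 (RED): { -1, -1/2, -1/4 | -1/8, 0 } => -3/16
edge 6 of 14 (BLUE): { -1, -1/2, -1/4, -3/16 | -1/8, 0 } => -5/32
edge 7 of 14 (RED): { -1, -1/2, -1/4, -3/16 | -5/32, -1/8, 0 } => -11/64
edge 8 of 14 (BLUE): { -1, -1/2, -1/4, -3/16, -11/64 | -5/32, -1/8, 0 } => -21/128
edge 9 of 14 (BLUE): { -1, -1/2, -1/4, -3/16, -11/64, -21/128 | -5/32, -1/8, 0 } => -41/256
edge 10 of 14 (RED): { -1, -1/2, -1/4, -3/16, -11/64, -21/128 | -41/256, -5/32, -1/8, 0 } => -83/512
edge 11 of 14 (RED): { -1, -1/2, -1/4, -3/16, -11/64, -21/128 | -83/512, -41/256, -5/32, -1/8, 0 } => -167/1024
edge 12 of 14 (RED): { -1, -1/2, -1/4, -3/16, -11/64, -21/128 | -167/1024, -83/512, -41/256, -5/32, -1/8, 0 } => -335/2048
edge 13 of 14 (RED): { -1, -1/2, -1/4, -3/16, -11/64, -21/128 | -335/2048, -167/1024, -83/512, -41/256, -5/32, -1/8, 0 } => -671/4096
edge 14 of 14 (BLUE): { -1, -1/2, -1/4, -3/16, -11/64, -21/128, -671/4096 | -335/2048, -167/1024, -83/512, -41/256, -5/32, -1/8, 0 } => -1341/8192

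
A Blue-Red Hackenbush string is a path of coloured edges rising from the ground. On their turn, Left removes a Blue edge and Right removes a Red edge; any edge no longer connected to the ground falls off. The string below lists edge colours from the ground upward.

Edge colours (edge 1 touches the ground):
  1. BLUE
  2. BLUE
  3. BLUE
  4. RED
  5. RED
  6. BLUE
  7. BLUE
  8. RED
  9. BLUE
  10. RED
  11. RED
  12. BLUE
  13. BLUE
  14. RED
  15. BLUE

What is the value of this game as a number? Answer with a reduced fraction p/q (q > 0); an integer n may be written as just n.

9883/4096

G(B) = { 0 | (no moves) } — 1
G(BB) = { 0; 1 | (no moves) } — 2
G(BBB) = { 0; 1; 2 | (no moves) } — 3
G(BBBR) = { 0; 1; 2 | 3 } — 5/2
G(BBBRR) = { 0; 1; 2 | 5/2; 3 } — 9/4
G(BBBRRB) = { 0; 1; 2; 9/4 | 5/2; 3 } — 19/8
G(BBBRRBB) = { 0; 1; 2; 9/4; 19/8 | 5/2; 3 } — 39/16
G(BBBRRBBR) = { 0; 1; 2; 9/4; 19/8 | 39/16; 5/2; 3 } — 77/32
G(BBBRRBBRB) = { 0; 1; 2; 9/4; 19/8; 77/32 | 39/16; 5/2; 3 } — 155/64
G(BBBRRBBRBR) = { 0; 1; 2; 9/4; 19/8; 77/32 | 155/64; 39/16; 5/2; 3 } — 309/128
G(BBBRRBBRBRR) = { 0; 1; 2; 9/4; 19/8; 77/32 | 309/128; 155/64; 39/16; 5/2; 3 } — 617/256
G(BBBRRBBRBRRB) = { 0; 1; 2; 9/4; 19/8; 77/32; 617/256 | 309/128; 155/64; 39/16; 5/2; 3 } — 1235/512
G(BBBRRBBRBRRBB) = { 0; 1; 2; 9/4; 19/8; 77/32; 617/256; 1235/512 | 309/128; 155/64; 39/16; 5/2; 3 } — 2471/1024
G(BBBRRBBRBRRBBR) = { 0; 1; 2; 9/4; 19/8; 77/32; 617/256; 1235/512 | 2471/1024; 309/128; 155/64; 39/16; 5/2; 3 } — 4941/2048
G(BBBRRBBRBRRBBRB) = { 0; 1; 2; 9/4; 19/8; 77/32; 617/256; 1235/512; 4941/2048 | 2471/1024; 309/128; 155/64; 39/16; 5/2; 3 } — 9883/4096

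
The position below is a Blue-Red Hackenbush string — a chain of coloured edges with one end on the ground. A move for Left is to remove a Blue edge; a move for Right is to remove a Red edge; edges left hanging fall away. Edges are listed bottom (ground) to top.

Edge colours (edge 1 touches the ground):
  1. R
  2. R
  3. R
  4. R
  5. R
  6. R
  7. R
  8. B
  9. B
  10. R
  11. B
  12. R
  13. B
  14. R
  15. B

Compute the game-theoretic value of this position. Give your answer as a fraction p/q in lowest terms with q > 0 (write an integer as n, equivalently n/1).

step 1: add R to get R; options L={ · } R={ 0 } = -1
step 2: add R to get RR; options L={ · } R={ -1, 0 } = -2
step 3: add R to get RRR; options L={ · } R={ -2, -1, 0 } = -3
step 4: add R to get RRRR; options L={ · } R={ -3, -2, -1, 0 } = -4
step 5: add R to get RRRRR; options L={ · } R={ -4, -3, -2, -1, 0 } = -5
step 6: add R to get RRRRRR; options L={ · } R={ -5, -4, -3, -2, -1, 0 } = -6
step 7: add R to get RRRRRRR; options L={ · } R={ -6, -5, -4, -3, -2, -1, 0 } = -7
step 8: add B to get RRRRRRRB; options L={ -7 } R={ -6, -5, -4, -3, -2, -1, 0 } = -13/2
step 9: add B to get RRRRRRRBB; options L={ -7, -13/2 } R={ -6, -5, -4, -3, -2, -1, 0 } = -25/4
step 10: add R to get RRRRRRRBBR; options L={ -7, -13/2 } R={ -25/4, -6, -5, -4, -3, -2, -1, 0 } = -51/8
step 11: add B to get RRRRRRRBBRB; options L={ -7, -13/2, -51/8 } R={ -25/4, -6, -5, -4, -3, -2, -1, 0 } = -101/16
step 12: add R to get RRRRRRRBBRBR; options L={ -7, -13/2, -51/8 } R={ -101/16, -25/4, -6, -5, -4, -3, -2, -1, 0 } = -203/32
step 13: add B to get RRRRRRRBBRBRB; options L={ -7, -13/2, -51/8, -203/32 } R={ -101/16, -25/4, -6, -5, -4, -3, -2, -1, 0 } = -405/64
step 14: add R to get RRRRRRRBBRBRBR; options L={ -7, -13/2, -51/8, -203/32 } R={ -405/64, -101/16, -25/4, -6, -5, -4, -3, -2, -1, 0 } = -811/128
step 15: add B to get RRRRRRRBBRBRBRB; options L={ -7, -13/2, -51/8, -203/32, -811/128 } R={ -405/64, -101/16, -25/4, -6, -5, -4, -3, -2, -1, 0 } = -1621/256

-1621/256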